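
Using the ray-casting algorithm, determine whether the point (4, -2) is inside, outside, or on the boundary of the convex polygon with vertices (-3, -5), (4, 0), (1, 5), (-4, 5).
The point (4, -2) lies strictly outside the polygon

Cast a horizontal ray to the right from the query point and count how many polygon edges it crosses (each edge strictly once or zero times, handled with the usual half-open convention). 
Parity of crossings → even ⇒ outside.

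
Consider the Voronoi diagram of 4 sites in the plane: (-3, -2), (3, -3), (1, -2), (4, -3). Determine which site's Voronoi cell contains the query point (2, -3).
Nearest site = (3, -3)

The Voronoi cell of site s contains exactly those query points closer to s than to any other site. Compute squared distances from q = (2, -3) to each site:
  (3 − 2)² + (-3 − -3)² = 1
  (1 − 2)² + (-2 − -3)² = 2
  (4 − 2)² + (-3 − -3)² = 4
  (-3 − 2)² + (-2 − -3)² = 26
Minimum is attained by (3, -3), so q lies in its Voronoi cell.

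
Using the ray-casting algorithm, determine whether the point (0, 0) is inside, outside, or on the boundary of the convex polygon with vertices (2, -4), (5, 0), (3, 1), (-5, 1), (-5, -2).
The point (0, 0) lies strictly inside the polygon

Cast a horizontal ray to the right from the query point and count how many polygon edges it crosses (each edge strictly once or zero times, handled with the usual half-open convention). 
Parity of crossings → odd ⇒ inside.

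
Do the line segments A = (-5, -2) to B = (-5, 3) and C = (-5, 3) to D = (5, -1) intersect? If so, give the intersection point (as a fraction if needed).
Yes; intersection at (-5, 3) (t = 1 on AB, s = 0 on CD)

Parametrize AB as A + t(B − A) = (-5 + 0 t, -2 + 5 t) and CD as C + s(D − C) = (-5 + 10 s, 3 + -4 s). Solve the linear system for (t, s). Determinant = 50 ≠ 0, so a unique intersection of the containing lines exists. Solution: t = 1, s = 0 — both in [0, 1], so the segments cross. Intersection point: (-5, 3).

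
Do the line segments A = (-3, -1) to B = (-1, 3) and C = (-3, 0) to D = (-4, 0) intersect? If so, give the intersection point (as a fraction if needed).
No (intersection of containing lines falls outside at least one segment)

Parametrize and solve: t = 1/4, s = -1/2. At least one of these is outside [0, 1], so the segments do not intersect.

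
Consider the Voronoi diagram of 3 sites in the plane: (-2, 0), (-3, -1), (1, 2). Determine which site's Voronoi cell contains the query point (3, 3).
Nearest site = (1, 2)

The Voronoi cell of site s contains exactly those query points closer to s than to any other site. Compute squared distances from q = (3, 3) to each site:
  (1 − 3)² + (2 − 3)² = 5
  (-2 − 3)² + (0 − 3)² = 34
  (-3 − 3)² + (-1 − 3)² = 52
Minimum is attained by (1, 2), so q lies in its Voronoi cell.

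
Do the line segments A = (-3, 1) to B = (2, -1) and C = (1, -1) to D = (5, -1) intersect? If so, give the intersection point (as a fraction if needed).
Yes; intersection at (2, -1) (t = 1 on AB, s = 1/4 on CD)

Parametrize AB as A + t(B − A) = (-3 + 5 t, 1 + -2 t) and CD as C + s(D − C) = (1 + 4 s, -1 + 0 s). Solve the linear system for (t, s). Determinant = -8 ≠ 0, so a unique intersection of the containing lines exists. Solution: t = 1, s = 1/4 — both in [0, 1], so the segments cross. Intersection point: (2, -1).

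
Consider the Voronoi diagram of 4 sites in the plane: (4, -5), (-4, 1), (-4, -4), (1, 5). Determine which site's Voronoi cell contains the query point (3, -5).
Nearest site = (4, -5)

The Voronoi cell of site s contains exactly those query points closer to s than to any other site. Compute squared distances from q = (3, -5) to each site:
  (4 − 3)² + (-5 − -5)² = 1
  (-4 − 3)² + (-4 − -5)² = 50
  (-4 − 3)² + (1 − -5)² = 85
  (1 − 3)² + (5 − -5)² = 104
Minimum is attained by (4, -5), so q lies in its Voronoi cell.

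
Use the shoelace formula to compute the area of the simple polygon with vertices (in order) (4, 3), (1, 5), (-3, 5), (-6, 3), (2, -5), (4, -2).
Area = 59

Shoelace formula: Area = (1/2) |Σ_i (x_i · y_{i+1} − x_{i+1} · y_i)| (indices mod n). Compute each cross term:
  (4)(5) − (1)(3) = 17
  (1)(5) − (-3)(5) = 20
  (-3)(3) − (-6)(5) = 21
  (-6)(-5) − (2)(3) = 24
  (2)(-2) − (4)(-5) = 16
  (4)(3) − (4)(-2) = 20
Sum = 118, so (signed) Area = 118/2 = 59, |Area| = 59.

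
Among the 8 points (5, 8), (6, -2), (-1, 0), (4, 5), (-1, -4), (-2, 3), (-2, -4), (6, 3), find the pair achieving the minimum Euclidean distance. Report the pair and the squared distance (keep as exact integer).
Pair = ((-1, -4), (-2, -4)); squared distance = 1

Compute all C(8, 2) = 28 pairwise squared distances (x_i − x_j)² + (y_i − y_j)². The minimum is 1, attained by the pair ((-1, -4), (-2, -4)).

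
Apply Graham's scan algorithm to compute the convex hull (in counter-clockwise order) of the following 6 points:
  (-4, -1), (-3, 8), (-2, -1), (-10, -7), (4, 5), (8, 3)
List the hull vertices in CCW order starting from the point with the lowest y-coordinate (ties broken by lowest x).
Hull (CCW) = [(-10, -7), (8, 3), (4, 5), (-3, 8)]

Graham scan procedure:
  1. Find the pivot p₀ = point with lowest y (tie → lowest x): (-10, -7).
  2. Sort the remaining points by polar angle around p₀.
  3. Walk through sorted points, maintaining a stack; pop the top while the last three entries make a non-left turn (cross product ≤ 0).
  4. Final stack is the convex hull in CCW order: (-10, -7), (8, 3), (4, 5), (-3, 8).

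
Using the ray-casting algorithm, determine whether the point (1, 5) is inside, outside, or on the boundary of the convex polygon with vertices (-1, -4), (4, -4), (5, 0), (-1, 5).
The point (1, 5) lies strictly outside the polygon

Cast a horizontal ray to the right from the query point and count how many polygon edges it crosses (each edge strictly once or zero times, handled with the usual half-open convention). 
Parity of crossings → even ⇒ outside.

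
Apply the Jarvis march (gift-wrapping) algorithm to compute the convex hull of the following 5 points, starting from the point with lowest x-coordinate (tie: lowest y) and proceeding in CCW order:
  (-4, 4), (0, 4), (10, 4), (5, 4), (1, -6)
Hull (CCW) = [(-4, 4), (1, -6), (10, 4)]

Jarvis march: at each step, from the current hull vertex p, select the next vertex q as the point such that every other point lies strictly to the left of (or on) the directed line p → q. (Equivalently: for every other point r, the cross product (q − p) × (r − p) ≥ 0.)
Starting point (lowest x, tie lowest y): (-4, 4). Wrap until returning to start. Resulting hull: (-4, 4), (1, -6), (10, 4).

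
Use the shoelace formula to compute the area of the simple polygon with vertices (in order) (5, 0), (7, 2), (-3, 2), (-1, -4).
Area = 32

Shoelace formula: Area = (1/2) |Σ_i (x_i · y_{i+1} − x_{i+1} · y_i)| (indices mod n). Compute each cross term:
  (5)(2) − (7)(0) = 10
  (7)(2) − (-3)(2) = 20
  (-3)(-4) − (-1)(2) = 14
  (-1)(0) − (5)(-4) = 20
Sum = 64, so (signed) Area = 64/2 = 32, |Area| = 32.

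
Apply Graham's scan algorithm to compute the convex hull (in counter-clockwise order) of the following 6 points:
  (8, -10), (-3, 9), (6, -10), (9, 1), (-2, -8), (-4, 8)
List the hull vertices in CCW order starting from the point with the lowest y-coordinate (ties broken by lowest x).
Hull (CCW) = [(6, -10), (8, -10), (9, 1), (-3, 9), (-4, 8), (-2, -8)]

Graham scan procedure:
  1. Find the pivot p₀ = point with lowest y (tie → lowest x): (6, -10).
  2. Sort the remaining points by polar angle around p₀.
  3. Walk through sorted points, maintaining a stack; pop the top while the last three entries make a non-left turn (cross product ≤ 0).
  4. Final stack is the convex hull in CCW order: (6, -10), (8, -10), (9, 1), (-3, 9), (-4, 8), (-2, -8).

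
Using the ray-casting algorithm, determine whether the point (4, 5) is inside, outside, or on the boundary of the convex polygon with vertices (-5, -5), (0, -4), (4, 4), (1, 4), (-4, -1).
The point (4, 5) lies strictly outside the polygon

Cast a horizontal ray to the right from the query point and count how many polygon edges it crosses (each edge strictly once or zero times, handled with the usual half-open convention). 
Parity of crossings → even ⇒ outside.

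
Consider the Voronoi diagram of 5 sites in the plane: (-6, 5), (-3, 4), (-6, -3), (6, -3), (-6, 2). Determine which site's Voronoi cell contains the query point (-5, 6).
Nearest site = (-6, 5)

The Voronoi cell of site s contains exactly those query points closer to s than to any other site. Compute squared distances from q = (-5, 6) to each site:
  (-6 − -5)² + (5 − 6)² = 2
  (-3 − -5)² + (4 − 6)² = 8
  (-6 − -5)² + (2 − 6)² = 17
  (-6 − -5)² + (-3 − 6)² = 82
  (6 − -5)² + (-3 − 6)² = 202
Minimum is attained by (-6, 5), so q lies in its Voronoi cell.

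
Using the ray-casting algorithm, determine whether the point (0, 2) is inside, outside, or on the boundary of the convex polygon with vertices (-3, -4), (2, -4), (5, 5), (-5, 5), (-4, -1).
The point (0, 2) lies strictly inside the polygon

Cast a horizontal ray to the right from the query point and count how many polygon edges it crosses (each edge strictly once or zero times, handled with the usual half-open convention). 
Parity of crossings → odd ⇒ inside.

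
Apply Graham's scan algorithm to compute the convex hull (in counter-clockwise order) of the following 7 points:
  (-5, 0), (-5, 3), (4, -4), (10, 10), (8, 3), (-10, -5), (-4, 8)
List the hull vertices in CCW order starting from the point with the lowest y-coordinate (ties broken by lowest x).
Hull (CCW) = [(-10, -5), (4, -4), (8, 3), (10, 10), (-4, 8)]

Graham scan procedure:
  1. Find the pivot p₀ = point with lowest y (tie → lowest x): (-10, -5).
  2. Sort the remaining points by polar angle around p₀.
  3. Walk through sorted points, maintaining a stack; pop the top while the last three entries make a non-left turn (cross product ≤ 0).
  4. Final stack is the convex hull in CCW order: (-10, -5), (4, -4), (8, 3), (10, 10), (-4, 8).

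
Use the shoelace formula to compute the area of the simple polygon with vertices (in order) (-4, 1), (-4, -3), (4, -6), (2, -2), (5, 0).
Area = 71/2

Shoelace formula: Area = (1/2) |Σ_i (x_i · y_{i+1} − x_{i+1} · y_i)| (indices mod n). Compute each cross term:
  (-4)(-3) − (-4)(1) = 16
  (-4)(-6) − (4)(-3) = 36
  (4)(-2) − (2)(-6) = 4
  (2)(0) − (5)(-2) = 10
  (5)(1) − (-4)(0) = 5
Sum = 71, so (signed) Area = 71/2 = 71/2, |Area| = 71/2.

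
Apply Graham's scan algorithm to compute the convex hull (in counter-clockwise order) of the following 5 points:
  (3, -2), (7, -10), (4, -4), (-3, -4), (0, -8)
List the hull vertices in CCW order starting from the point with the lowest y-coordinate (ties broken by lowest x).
Hull (CCW) = [(7, -10), (3, -2), (-3, -4), (0, -8)]

Graham scan procedure:
  1. Find the pivot p₀ = point with lowest y (tie → lowest x): (7, -10).
  2. Sort the remaining points by polar angle around p₀.
  3. Walk through sorted points, maintaining a stack; pop the top while the last three entries make a non-left turn (cross product ≤ 0).
  4. Final stack is the convex hull in CCW order: (7, -10), (3, -2), (-3, -4), (0, -8).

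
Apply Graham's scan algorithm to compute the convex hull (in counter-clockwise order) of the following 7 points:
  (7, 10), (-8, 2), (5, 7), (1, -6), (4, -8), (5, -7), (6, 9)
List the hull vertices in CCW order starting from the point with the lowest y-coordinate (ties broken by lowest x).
Hull (CCW) = [(4, -8), (5, -7), (7, 10), (-8, 2), (1, -6)]

Graham scan procedure:
  1. Find the pivot p₀ = point with lowest y (tie → lowest x): (4, -8).
  2. Sort the remaining points by polar angle around p₀.
  3. Walk through sorted points, maintaining a stack; pop the top while the last three entries make a non-left turn (cross product ≤ 0).
  4. Final stack is the convex hull in CCW order: (4, -8), (5, -7), (7, 10), (-8, 2), (1, -6).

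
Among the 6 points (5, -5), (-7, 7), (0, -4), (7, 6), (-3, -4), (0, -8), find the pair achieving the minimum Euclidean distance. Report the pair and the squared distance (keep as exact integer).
Pair = ((0, -4), (-3, -4)); squared distance = 9

Compute all C(6, 2) = 15 pairwise squared distances (x_i − x_j)² + (y_i − y_j)². The minimum is 9, attained by the pair ((0, -4), (-3, -4)).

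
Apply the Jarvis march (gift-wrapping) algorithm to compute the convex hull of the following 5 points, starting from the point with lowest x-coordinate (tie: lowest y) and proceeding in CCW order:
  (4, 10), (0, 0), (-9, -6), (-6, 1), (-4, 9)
Hull (CCW) = [(-9, -6), (0, 0), (4, 10), (-4, 9)]

Jarvis march: at each step, from the current hull vertex p, select the next vertex q as the point such that every other point lies strictly to the left of (or on) the directed line p → q. (Equivalently: for every other point r, the cross product (q − p) × (r − p) ≥ 0.)
Starting point (lowest x, tie lowest y): (-9, -6). Wrap until returning to start. Resulting hull: (-9, -6), (0, 0), (4, 10), (-4, 9).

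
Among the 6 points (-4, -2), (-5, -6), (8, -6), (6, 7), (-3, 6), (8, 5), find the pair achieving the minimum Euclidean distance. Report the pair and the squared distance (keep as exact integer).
Pair = ((6, 7), (8, 5)); squared distance = 8

Compute all C(6, 2) = 15 pairwise squared distances (x_i − x_j)² + (y_i − y_j)². The minimum is 8, attained by the pair ((6, 7), (8, 5)).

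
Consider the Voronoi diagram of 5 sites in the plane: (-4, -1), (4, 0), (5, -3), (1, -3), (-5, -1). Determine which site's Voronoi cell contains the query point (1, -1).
Nearest site = (1, -3)

The Voronoi cell of site s contains exactly those query points closer to s than to any other site. Compute squared distances from q = (1, -1) to each site:
  (1 − 1)² + (-3 − -1)² = 4
  (4 − 1)² + (0 − -1)² = 10
  (5 − 1)² + (-3 − -1)² = 20
  (-4 − 1)² + (-1 − -1)² = 25
  (-5 − 1)² + (-1 − -1)² = 36
Minimum is attained by (1, -3), so q lies in its Voronoi cell.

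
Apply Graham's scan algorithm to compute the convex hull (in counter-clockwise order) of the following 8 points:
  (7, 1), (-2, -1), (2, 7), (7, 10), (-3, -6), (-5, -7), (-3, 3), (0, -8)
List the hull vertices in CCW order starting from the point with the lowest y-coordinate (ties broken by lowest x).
Hull (CCW) = [(0, -8), (7, 1), (7, 10), (2, 7), (-3, 3), (-5, -7)]

Graham scan procedure:
  1. Find the pivot p₀ = point with lowest y (tie → lowest x): (0, -8).
  2. Sort the remaining points by polar angle around p₀.
  3. Walk through sorted points, maintaining a stack; pop the top while the last three entries make a non-left turn (cross product ≤ 0).
  4. Final stack is the convex hull in CCW order: (0, -8), (7, 1), (7, 10), (2, 7), (-3, 3), (-5, -7).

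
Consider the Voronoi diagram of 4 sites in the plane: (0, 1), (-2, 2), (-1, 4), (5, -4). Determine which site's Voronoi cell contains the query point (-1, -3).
Nearest site = (0, 1)

The Voronoi cell of site s contains exactly those query points closer to s than to any other site. Compute squared distances from q = (-1, -3) to each site:
  (0 − -1)² + (1 − -3)² = 17
  (-2 − -1)² + (2 − -3)² = 26
  (5 − -1)² + (-4 − -3)² = 37
  (-1 − -1)² + (4 − -3)² = 49
Minimum is attained by (0, 1), so q lies in its Voronoi cell.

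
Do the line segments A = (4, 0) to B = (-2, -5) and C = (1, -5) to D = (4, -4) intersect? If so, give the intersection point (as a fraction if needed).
No (intersection of containing lines falls outside at least one segment)

Parametrize and solve: t = 4/3, s = -5/3. At least one of these is outside [0, 1], so the segments do not intersect.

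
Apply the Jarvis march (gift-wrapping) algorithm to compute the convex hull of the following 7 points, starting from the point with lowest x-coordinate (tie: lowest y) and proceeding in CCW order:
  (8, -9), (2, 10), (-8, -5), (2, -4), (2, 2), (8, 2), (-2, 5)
Hull (CCW) = [(-8, -5), (8, -9), (8, 2), (2, 10), (-2, 5)]

Jarvis march: at each step, from the current hull vertex p, select the next vertex q as the point such that every other point lies strictly to the left of (or on) the directed line p → q. (Equivalently: for every other point r, the cross product (q − p) × (r − p) ≥ 0.)
Starting point (lowest x, tie lowest y): (-8, -5). Wrap until returning to start. Resulting hull: (-8, -5), (8, -9), (8, 2), (2, 10), (-2, 5).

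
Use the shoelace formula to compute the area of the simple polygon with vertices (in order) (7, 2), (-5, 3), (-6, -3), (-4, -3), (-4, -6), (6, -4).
Area = 87

Shoelace formula: Area = (1/2) |Σ_i (x_i · y_{i+1} − x_{i+1} · y_i)| (indices mod n). Compute each cross term:
  (7)(3) − (-5)(2) = 31
  (-5)(-3) − (-6)(3) = 33
  (-6)(-3) − (-4)(-3) = 6
  (-4)(-6) − (-4)(-3) = 12
  (-4)(-4) − (6)(-6) = 52
  (6)(2) − (7)(-4) = 40
Sum = 174, so (signed) Area = 174/2 = 87, |Area| = 87.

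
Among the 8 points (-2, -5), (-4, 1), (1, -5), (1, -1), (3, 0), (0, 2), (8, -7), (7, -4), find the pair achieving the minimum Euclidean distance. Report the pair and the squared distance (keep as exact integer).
Pair = ((1, -1), (3, 0)); squared distance = 5

Compute all C(8, 2) = 28 pairwise squared distances (x_i − x_j)² + (y_i − y_j)². The minimum is 5, attained by the pair ((1, -1), (3, 0)).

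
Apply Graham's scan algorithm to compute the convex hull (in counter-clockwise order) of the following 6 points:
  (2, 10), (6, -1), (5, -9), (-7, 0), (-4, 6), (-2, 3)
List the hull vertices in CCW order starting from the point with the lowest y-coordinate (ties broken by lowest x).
Hull (CCW) = [(5, -9), (6, -1), (2, 10), (-4, 6), (-7, 0)]

Graham scan procedure:
  1. Find the pivot p₀ = point with lowest y (tie → lowest x): (5, -9).
  2. Sort the remaining points by polar angle around p₀.
  3. Walk through sorted points, maintaining a stack; pop the top while the last three entries make a non-left turn (cross product ≤ 0).
  4. Final stack is the convex hull in CCW order: (5, -9), (6, -1), (2, 10), (-4, 6), (-7, 0).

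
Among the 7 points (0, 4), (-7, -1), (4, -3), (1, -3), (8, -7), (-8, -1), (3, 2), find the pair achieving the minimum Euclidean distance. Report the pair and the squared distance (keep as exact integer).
Pair = ((-7, -1), (-8, -1)); squared distance = 1

Compute all C(7, 2) = 21 pairwise squared distances (x_i − x_j)² + (y_i − y_j)². The minimum is 1, attained by the pair ((-7, -1), (-8, -1)).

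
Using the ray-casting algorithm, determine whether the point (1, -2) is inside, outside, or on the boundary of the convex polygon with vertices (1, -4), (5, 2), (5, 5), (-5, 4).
The point (1, -2) lies strictly inside the polygon

Cast a horizontal ray to the right from the query point and count how many polygon edges it crosses (each edge strictly once or zero times, handled with the usual half-open convention). 
Parity of crossings → odd ⇒ inside.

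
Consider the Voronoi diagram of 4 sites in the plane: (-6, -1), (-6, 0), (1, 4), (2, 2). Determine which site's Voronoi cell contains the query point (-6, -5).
Nearest site = (-6, -1)

The Voronoi cell of site s contains exactly those query points closer to s than to any other site. Compute squared distances from q = (-6, -5) to each site:
  (-6 − -6)² + (-1 − -5)² = 16
  (-6 − -6)² + (0 − -5)² = 25
  (2 − -6)² + (2 − -5)² = 113
  (1 − -6)² + (4 − -5)² = 130
Minimum is attained by (-6, -1), so q lies in its Voronoi cell.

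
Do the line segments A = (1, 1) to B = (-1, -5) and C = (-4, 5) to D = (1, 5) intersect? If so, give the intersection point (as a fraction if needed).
No (intersection of containing lines falls outside at least one segment)

Parametrize and solve: t = -2/3, s = 19/15. At least one of these is outside [0, 1], so the segments do not intersect.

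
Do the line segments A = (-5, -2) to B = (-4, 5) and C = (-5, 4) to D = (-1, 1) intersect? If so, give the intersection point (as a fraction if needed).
Yes; intersection at (-131/31, 106/31) (t = 24/31 on AB, s = 6/31 on CD)

Parametrize AB as A + t(B − A) = (-5 + 1 t, -2 + 7 t) and CD as C + s(D − C) = (-5 + 4 s, 4 + -3 s). Solve the linear system for (t, s). Determinant = 31 ≠ 0, so a unique intersection of the containing lines exists. Solution: t = 24/31, s = 6/31 — both in [0, 1], so the segments cross. Intersection point: (-131/31, 106/31).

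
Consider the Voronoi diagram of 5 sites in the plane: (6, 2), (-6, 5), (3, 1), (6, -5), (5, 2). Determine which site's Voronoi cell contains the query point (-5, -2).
Nearest site = (-6, 5)

The Voronoi cell of site s contains exactly those query points closer to s than to any other site. Compute squared distances from q = (-5, -2) to each site:
  (-6 − -5)² + (5 − -2)² = 50
  (3 − -5)² + (1 − -2)² = 73
  (5 − -5)² + (2 − -2)² = 116
  (6 − -5)² + (-5 − -2)² = 130
  (6 − -5)² + (2 − -2)² = 137
Minimum is attained by (-6, 5), so q lies in its Voronoi cell.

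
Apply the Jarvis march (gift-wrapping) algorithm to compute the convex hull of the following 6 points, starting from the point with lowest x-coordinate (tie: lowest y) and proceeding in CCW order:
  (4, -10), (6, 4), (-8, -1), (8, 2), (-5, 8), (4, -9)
Hull (CCW) = [(-8, -1), (4, -10), (8, 2), (6, 4), (-5, 8)]

Jarvis march: at each step, from the current hull vertex p, select the next vertex q as the point such that every other point lies strictly to the left of (or on) the directed line p → q. (Equivalently: for every other point r, the cross product (q − p) × (r − p) ≥ 0.)
Starting point (lowest x, tie lowest y): (-8, -1). Wrap until returning to start. Resulting hull: (-8, -1), (4, -10), (8, 2), (6, 4), (-5, 8).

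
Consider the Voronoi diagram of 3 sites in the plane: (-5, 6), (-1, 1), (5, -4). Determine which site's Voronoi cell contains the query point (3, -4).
Nearest site = (5, -4)

The Voronoi cell of site s contains exactly those query points closer to s than to any other site. Compute squared distances from q = (3, -4) to each site:
  (5 − 3)² + (-4 − -4)² = 4
  (-1 − 3)² + (1 − -4)² = 41
  (-5 − 3)² + (6 − -4)² = 164
Minimum is attained by (5, -4), so q lies in its Voronoi cell.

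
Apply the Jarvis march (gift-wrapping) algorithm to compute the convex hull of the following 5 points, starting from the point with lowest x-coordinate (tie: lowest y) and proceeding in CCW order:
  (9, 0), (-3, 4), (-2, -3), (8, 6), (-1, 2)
Hull (CCW) = [(-3, 4), (-2, -3), (9, 0), (8, 6)]

Jarvis march: at each step, from the current hull vertex p, select the next vertex q as the point such that every other point lies strictly to the left of (or on) the directed line p → q. (Equivalently: for every other point r, the cross product (q − p) × (r − p) ≥ 0.)
Starting point (lowest x, tie lowest y): (-3, 4). Wrap until returning to start. Resulting hull: (-3, 4), (-2, -3), (9, 0), (8, 6).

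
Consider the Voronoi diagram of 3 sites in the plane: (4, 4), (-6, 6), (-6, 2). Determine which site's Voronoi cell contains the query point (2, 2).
Nearest site = (4, 4)

The Voronoi cell of site s contains exactly those query points closer to s than to any other site. Compute squared distances from q = (2, 2) to each site:
  (4 − 2)² + (4 − 2)² = 8
  (-6 − 2)² + (2 − 2)² = 64
  (-6 − 2)² + (6 − 2)² = 80
Minimum is attained by (4, 4), so q lies in its Voronoi cell.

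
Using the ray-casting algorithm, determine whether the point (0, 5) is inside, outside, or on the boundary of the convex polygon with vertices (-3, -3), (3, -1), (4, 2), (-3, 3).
The point (0, 5) lies strictly outside the polygon

Cast a horizontal ray to the right from the query point and count how many polygon edges it crosses (each edge strictly once or zero times, handled with the usual half-open convention). 
Parity of crossings → even ⇒ outside.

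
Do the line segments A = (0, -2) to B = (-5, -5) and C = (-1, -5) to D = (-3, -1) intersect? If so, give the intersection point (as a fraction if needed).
Yes; intersection at (-25/13, -41/13) (t = 5/13 on AB, s = 6/13 on CD)

Parametrize AB as A + t(B − A) = (0 + -5 t, -2 + -3 t) and CD as C + s(D − C) = (-1 + -2 s, -5 + 4 s). Solve the linear system for (t, s). Determinant = 26 ≠ 0, so a unique intersection of the containing lines exists. Solution: t = 5/13, s = 6/13 — both in [0, 1], so the segments cross. Intersection point: (-25/13, -41/13).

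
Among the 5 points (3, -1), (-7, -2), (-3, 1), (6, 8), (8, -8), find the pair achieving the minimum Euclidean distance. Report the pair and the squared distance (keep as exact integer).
Pair = ((-7, -2), (-3, 1)); squared distance = 25

Compute all C(5, 2) = 10 pairwise squared distances (x_i − x_j)² + (y_i − y_j)². The minimum is 25, attained by the pair ((-7, -2), (-3, 1)).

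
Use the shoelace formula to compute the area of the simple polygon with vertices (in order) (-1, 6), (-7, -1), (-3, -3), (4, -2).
Area = 101/2

Shoelace formula: Area = (1/2) |Σ_i (x_i · y_{i+1} − x_{i+1} · y_i)| (indices mod n). Compute each cross term:
  (-1)(-1) − (-7)(6) = 43
  (-7)(-3) − (-3)(-1) = 18
  (-3)(-2) − (4)(-3) = 18
  (4)(6) − (-1)(-2) = 22
Sum = 101, so (signed) Area = 101/2 = 101/2, |Area| = 101/2.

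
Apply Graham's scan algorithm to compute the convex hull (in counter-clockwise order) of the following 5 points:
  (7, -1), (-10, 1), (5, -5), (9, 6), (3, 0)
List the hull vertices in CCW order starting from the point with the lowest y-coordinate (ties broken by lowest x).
Hull (CCW) = [(5, -5), (7, -1), (9, 6), (-10, 1)]

Graham scan procedure:
  1. Find the pivot p₀ = point with lowest y (tie → lowest x): (5, -5).
  2. Sort the remaining points by polar angle around p₀.
  3. Walk through sorted points, maintaining a stack; pop the top while the last three entries make a non-left turn (cross product ≤ 0).
  4. Final stack is the convex hull in CCW order: (5, -5), (7, -1), (9, 6), (-10, 1).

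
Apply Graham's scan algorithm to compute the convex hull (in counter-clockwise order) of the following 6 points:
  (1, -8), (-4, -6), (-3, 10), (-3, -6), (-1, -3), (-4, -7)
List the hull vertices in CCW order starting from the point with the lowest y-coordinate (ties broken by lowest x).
Hull (CCW) = [(1, -8), (-3, 10), (-4, -6), (-4, -7)]

Graham scan procedure:
  1. Find the pivot p₀ = point with lowest y (tie → lowest x): (1, -8).
  2. Sort the remaining points by polar angle around p₀.
  3. Walk through sorted points, maintaining a stack; pop the top while the last three entries make a non-left turn (cross product ≤ 0).
  4. Final stack is the convex hull in CCW order: (1, -8), (-3, 10), (-4, -6), (-4, -7).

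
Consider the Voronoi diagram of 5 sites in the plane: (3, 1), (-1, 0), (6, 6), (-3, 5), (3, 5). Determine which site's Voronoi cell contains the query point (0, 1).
Nearest site = (-1, 0)

The Voronoi cell of site s contains exactly those query points closer to s than to any other site. Compute squared distances from q = (0, 1) to each site:
  (-1 − 0)² + (0 − 1)² = 2
  (3 − 0)² + (1 − 1)² = 9
  (-3 − 0)² + (5 − 1)² = 25
  (3 − 0)² + (5 − 1)² = 25
  (6 − 0)² + (6 − 1)² = 61
Minimum is attained by (-1, 0), so q lies in its Voronoi cell.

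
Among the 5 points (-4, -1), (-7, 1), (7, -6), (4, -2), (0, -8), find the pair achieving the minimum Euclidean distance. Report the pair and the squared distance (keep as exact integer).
Pair = ((-4, -1), (-7, 1)); squared distance = 13

Compute all C(5, 2) = 10 pairwise squared distances (x_i − x_j)² + (y_i − y_j)². The minimum is 13, attained by the pair ((-4, -1), (-7, 1)).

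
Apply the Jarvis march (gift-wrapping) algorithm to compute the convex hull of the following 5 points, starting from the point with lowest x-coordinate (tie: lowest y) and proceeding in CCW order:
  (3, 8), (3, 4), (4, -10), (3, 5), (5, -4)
Hull (CCW) = [(3, 4), (4, -10), (5, -4), (3, 8)]

Jarvis march: at each step, from the current hull vertex p, select the next vertex q as the point such that every other point lies strictly to the left of (or on) the directed line p → q. (Equivalently: for every other point r, the cross product (q − p) × (r − p) ≥ 0.)
Starting point (lowest x, tie lowest y): (3, 4). Wrap until returning to start. Resulting hull: (3, 4), (4, -10), (5, -4), (3, 8).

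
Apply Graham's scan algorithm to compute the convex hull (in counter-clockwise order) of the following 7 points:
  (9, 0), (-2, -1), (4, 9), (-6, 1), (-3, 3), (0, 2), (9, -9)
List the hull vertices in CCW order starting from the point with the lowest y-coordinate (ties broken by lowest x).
Hull (CCW) = [(9, -9), (9, 0), (4, 9), (-6, 1)]

Graham scan procedure:
  1. Find the pivot p₀ = point with lowest y (tie → lowest x): (9, -9).
  2. Sort the remaining points by polar angle around p₀.
  3. Walk through sorted points, maintaining a stack; pop the top while the last three entries make a non-left turn (cross product ≤ 0).
  4. Final stack is the convex hull in CCW order: (9, -9), (9, 0), (4, 9), (-6, 1).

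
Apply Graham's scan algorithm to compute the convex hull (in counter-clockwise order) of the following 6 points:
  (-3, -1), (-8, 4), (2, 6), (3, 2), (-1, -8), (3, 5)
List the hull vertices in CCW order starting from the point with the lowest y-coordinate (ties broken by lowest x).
Hull (CCW) = [(-1, -8), (3, 2), (3, 5), (2, 6), (-8, 4)]

Graham scan procedure:
  1. Find the pivot p₀ = point with lowest y (tie → lowest x): (-1, -8).
  2. Sort the remaining points by polar angle around p₀.
  3. Walk through sorted points, maintaining a stack; pop the top while the last three entries make a non-left turn (cross product ≤ 0).
  4. Final stack is the convex hull in CCW order: (-1, -8), (3, 2), (3, 5), (2, 6), (-8, 4).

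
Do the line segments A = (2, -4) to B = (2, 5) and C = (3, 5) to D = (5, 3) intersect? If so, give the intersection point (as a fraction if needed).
No (intersection of containing lines falls outside at least one segment)

Parametrize and solve: t = 10/9, s = -1/2. At least one of these is outside [0, 1], so the segments do not intersect.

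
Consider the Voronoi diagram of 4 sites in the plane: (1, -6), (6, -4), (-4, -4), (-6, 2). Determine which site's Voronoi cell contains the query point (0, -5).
Nearest site = (1, -6)

The Voronoi cell of site s contains exactly those query points closer to s than to any other site. Compute squared distances from q = (0, -5) to each site:
  (1 − 0)² + (-6 − -5)² = 2
  (-4 − 0)² + (-4 − -5)² = 17
  (6 − 0)² + (-4 − -5)² = 37
  (-6 − 0)² + (2 − -5)² = 85
Minimum is attained by (1, -6), so q lies in its Voronoi cell.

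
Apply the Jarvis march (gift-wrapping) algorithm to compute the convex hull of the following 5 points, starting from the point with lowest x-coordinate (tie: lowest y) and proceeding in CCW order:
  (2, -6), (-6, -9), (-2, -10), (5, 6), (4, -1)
Hull (CCW) = [(-6, -9), (-2, -10), (2, -6), (4, -1), (5, 6)]

Jarvis march: at each step, from the current hull vertex p, select the next vertex q as the point such that every other point lies strictly to the left of (or on) the directed line p → q. (Equivalently: for every other point r, the cross product (q − p) × (r − p) ≥ 0.)
Starting point (lowest x, tie lowest y): (-6, -9). Wrap until returning to start. Resulting hull: (-6, -9), (-2, -10), (2, -6), (4, -1), (5, 6).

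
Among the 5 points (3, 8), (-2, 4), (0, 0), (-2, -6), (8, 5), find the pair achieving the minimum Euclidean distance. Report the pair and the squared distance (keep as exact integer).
Pair = ((-2, 4), (0, 0)); squared distance = 20

Compute all C(5, 2) = 10 pairwise squared distances (x_i − x_j)² + (y_i − y_j)². The minimum is 20, attained by the pair ((-2, 4), (0, 0)).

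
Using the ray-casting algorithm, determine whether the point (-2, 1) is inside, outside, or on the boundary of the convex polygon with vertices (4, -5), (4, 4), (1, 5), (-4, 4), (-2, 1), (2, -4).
The point (-2, 1) lies on the polygon boundary

Boundary check: the query satisfies the collinearity and bounding-box conditions for some polygon edge, so it lies exactly on the boundary.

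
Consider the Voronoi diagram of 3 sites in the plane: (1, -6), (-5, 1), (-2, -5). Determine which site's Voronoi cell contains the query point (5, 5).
Nearest site = (-5, 1)

The Voronoi cell of site s contains exactly those query points closer to s than to any other site. Compute squared distances from q = (5, 5) to each site:
  (-5 − 5)² + (1 − 5)² = 116
  (1 − 5)² + (-6 − 5)² = 137
  (-2 − 5)² + (-5 − 5)² = 149
Minimum is attained by (-5, 1), so q lies in its Voronoi cell.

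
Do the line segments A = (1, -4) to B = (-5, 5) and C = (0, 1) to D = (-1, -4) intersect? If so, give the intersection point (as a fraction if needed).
Yes; intersection at (-7/13, -22/13) (t = 10/39 on AB, s = 7/13 on CD)

Parametrize AB as A + t(B − A) = (1 + -6 t, -4 + 9 t) and CD as C + s(D − C) = (0 + -1 s, 1 + -5 s). Solve the linear system for (t, s). Determinant = -39 ≠ 0, so a unique intersection of the containing lines exists. Solution: t = 10/39, s = 7/13 — both in [0, 1], so the segments cross. Intersection point: (-7/13, -22/13).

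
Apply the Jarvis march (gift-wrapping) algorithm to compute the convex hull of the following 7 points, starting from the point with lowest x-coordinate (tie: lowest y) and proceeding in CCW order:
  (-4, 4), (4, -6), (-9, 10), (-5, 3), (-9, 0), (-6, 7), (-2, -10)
Hull (CCW) = [(-9, 0), (-2, -10), (4, -6), (-6, 7), (-9, 10)]

Jarvis march: at each step, from the current hull vertex p, select the next vertex q as the point such that every other point lies strictly to the left of (or on) the directed line p → q. (Equivalently: for every other point r, the cross product (q − p) × (r − p) ≥ 0.)
Starting point (lowest x, tie lowest y): (-9, 0). Wrap until returning to start. Resulting hull: (-9, 0), (-2, -10), (4, -6), (-6, 7), (-9, 10).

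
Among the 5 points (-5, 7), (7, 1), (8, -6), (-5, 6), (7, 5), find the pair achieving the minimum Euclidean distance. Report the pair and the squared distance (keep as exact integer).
Pair = ((-5, 7), (-5, 6)); squared distance = 1

Compute all C(5, 2) = 10 pairwise squared distances (x_i − x_j)² + (y_i − y_j)². The minimum is 1, attained by the pair ((-5, 7), (-5, 6)).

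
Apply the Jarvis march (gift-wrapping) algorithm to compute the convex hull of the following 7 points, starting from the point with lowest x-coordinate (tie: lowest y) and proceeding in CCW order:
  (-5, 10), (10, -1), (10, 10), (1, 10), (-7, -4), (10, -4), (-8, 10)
Hull (CCW) = [(-8, 10), (-7, -4), (10, -4), (10, 10)]

Jarvis march: at each step, from the current hull vertex p, select the next vertex q as the point such that every other point lies strictly to the left of (or on) the directed line p → q. (Equivalently: for every other point r, the cross product (q − p) × (r − p) ≥ 0.)
Starting point (lowest x, tie lowest y): (-8, 10). Wrap until returning to start. Resulting hull: (-8, 10), (-7, -4), (10, -4), (10, 10).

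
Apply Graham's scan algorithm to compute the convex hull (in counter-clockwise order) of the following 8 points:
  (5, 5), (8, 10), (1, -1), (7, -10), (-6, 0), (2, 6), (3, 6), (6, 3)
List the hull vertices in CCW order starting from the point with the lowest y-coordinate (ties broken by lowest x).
Hull (CCW) = [(7, -10), (8, 10), (2, 6), (-6, 0)]

Graham scan procedure:
  1. Find the pivot p₀ = point with lowest y (tie → lowest x): (7, -10).
  2. Sort the remaining points by polar angle around p₀.
  3. Walk through sorted points, maintaining a stack; pop the top while the last three entries make a non-left turn (cross product ≤ 0).
  4. Final stack is the convex hull in CCW order: (7, -10), (8, 10), (2, 6), (-6, 0).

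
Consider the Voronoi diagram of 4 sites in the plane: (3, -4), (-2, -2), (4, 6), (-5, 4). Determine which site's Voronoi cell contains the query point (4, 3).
Nearest site = (4, 6)

The Voronoi cell of site s contains exactly those query points closer to s than to any other site. Compute squared distances from q = (4, 3) to each site:
  (4 − 4)² + (6 − 3)² = 9
  (3 − 4)² + (-4 − 3)² = 50
  (-2 − 4)² + (-2 − 3)² = 61
  (-5 − 4)² + (4 − 3)² = 82
Minimum is attained by (4, 6), so q lies in its Voronoi cell.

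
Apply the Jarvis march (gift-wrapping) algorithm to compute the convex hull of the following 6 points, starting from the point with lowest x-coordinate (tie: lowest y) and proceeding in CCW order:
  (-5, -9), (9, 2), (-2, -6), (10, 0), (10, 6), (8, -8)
Hull (CCW) = [(-5, -9), (8, -8), (10, 0), (10, 6)]

Jarvis march: at each step, from the current hull vertex p, select the next vertex q as the point such that every other point lies strictly to the left of (or on) the directed line p → q. (Equivalently: for every other point r, the cross product (q − p) × (r − p) ≥ 0.)
Starting point (lowest x, tie lowest y): (-5, -9). Wrap until returning to start. Resulting hull: (-5, -9), (8, -8), (10, 0), (10, 6).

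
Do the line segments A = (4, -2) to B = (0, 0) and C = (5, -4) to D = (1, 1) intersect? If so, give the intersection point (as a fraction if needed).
Yes; intersection at (3, -3/2) (t = 1/4 on AB, s = 1/2 on CD)

Parametrize AB as A + t(B − A) = (4 + -4 t, -2 + 2 t) and CD as C + s(D − C) = (5 + -4 s, -4 + 5 s). Solve the linear system for (t, s). Determinant = 12 ≠ 0, so a unique intersection of the containing lines exists. Solution: t = 1/4, s = 1/2 — both in [0, 1], so the segments cross. Intersection point: (3, -3/2).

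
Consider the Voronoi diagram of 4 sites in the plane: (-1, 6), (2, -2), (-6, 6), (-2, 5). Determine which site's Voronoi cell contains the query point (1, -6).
Nearest site = (2, -2)

The Voronoi cell of site s contains exactly those query points closer to s than to any other site. Compute squared distances from q = (1, -6) to each site:
  (2 − 1)² + (-2 − -6)² = 17
  (-2 − 1)² + (5 − -6)² = 130
  (-1 − 1)² + (6 − -6)² = 148
  (-6 − 1)² + (6 − -6)² = 193
Minimum is attained by (2, -2), so q lies in its Voronoi cell.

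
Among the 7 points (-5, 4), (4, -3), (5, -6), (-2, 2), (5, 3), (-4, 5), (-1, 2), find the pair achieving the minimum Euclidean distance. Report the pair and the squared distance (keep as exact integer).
Pair = ((-2, 2), (-1, 2)); squared distance = 1

Compute all C(7, 2) = 21 pairwise squared distances (x_i − x_j)² + (y_i − y_j)². The minimum is 1, attained by the pair ((-2, 2), (-1, 2)).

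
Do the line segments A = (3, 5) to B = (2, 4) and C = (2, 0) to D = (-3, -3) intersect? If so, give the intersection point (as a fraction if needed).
No (intersection of containing lines falls outside at least one segment)

Parametrize and solve: t = 11, s = 2. At least one of these is outside [0, 1], so the segments do not intersect.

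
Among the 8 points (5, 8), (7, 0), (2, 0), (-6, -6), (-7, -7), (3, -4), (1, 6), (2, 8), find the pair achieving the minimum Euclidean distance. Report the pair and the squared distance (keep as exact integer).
Pair = ((-6, -6), (-7, -7)); squared distance = 2

Compute all C(8, 2) = 28 pairwise squared distances (x_i − x_j)² + (y_i − y_j)². The minimum is 2, attained by the pair ((-6, -6), (-7, -7)).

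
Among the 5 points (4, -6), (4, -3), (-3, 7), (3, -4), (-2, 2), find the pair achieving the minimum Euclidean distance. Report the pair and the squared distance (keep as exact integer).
Pair = ((4, -3), (3, -4)); squared distance = 2

Compute all C(5, 2) = 10 pairwise squared distances (x_i − x_j)² + (y_i − y_j)². The minimum is 2, attained by the pair ((4, -3), (3, -4)).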